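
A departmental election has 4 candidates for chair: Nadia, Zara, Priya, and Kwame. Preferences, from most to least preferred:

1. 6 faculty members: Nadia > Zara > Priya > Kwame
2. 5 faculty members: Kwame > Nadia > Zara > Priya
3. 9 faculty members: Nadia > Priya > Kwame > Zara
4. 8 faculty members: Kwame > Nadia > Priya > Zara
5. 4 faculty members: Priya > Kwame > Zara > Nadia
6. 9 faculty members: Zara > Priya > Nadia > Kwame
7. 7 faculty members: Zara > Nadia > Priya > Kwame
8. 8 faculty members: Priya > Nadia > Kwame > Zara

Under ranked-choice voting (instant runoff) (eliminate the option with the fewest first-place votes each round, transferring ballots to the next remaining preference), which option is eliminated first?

Priya

Round 1: Nadia 15, Zara 16, Priya 12, Kwame 13. Eliminate Priya.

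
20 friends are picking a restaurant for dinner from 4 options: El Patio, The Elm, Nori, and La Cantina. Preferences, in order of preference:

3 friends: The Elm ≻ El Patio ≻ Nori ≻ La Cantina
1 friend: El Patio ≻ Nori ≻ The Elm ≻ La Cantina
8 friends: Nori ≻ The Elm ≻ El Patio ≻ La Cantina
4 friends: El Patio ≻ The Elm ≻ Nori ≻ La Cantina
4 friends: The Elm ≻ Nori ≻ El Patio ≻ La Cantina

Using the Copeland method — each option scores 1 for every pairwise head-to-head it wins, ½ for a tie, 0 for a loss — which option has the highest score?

The Elm

El Patio: beats La Cantina; loses to The Elm and Nori → score 1.
The Elm: beats El Patio, Nori, and La Cantina → score 3.
Nori: beats El Patio and La Cantina; loses to The Elm → score 2.
La Cantina: loses to El Patio, The Elm, and Nori → score 0.
The Elm has the best pairwise record.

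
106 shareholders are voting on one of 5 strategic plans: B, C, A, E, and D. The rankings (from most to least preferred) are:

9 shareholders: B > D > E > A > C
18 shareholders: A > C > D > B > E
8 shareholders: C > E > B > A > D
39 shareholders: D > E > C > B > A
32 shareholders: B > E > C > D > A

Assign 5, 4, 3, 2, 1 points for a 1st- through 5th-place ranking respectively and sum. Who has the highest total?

E

B: 9·5 + 18·2 + 8·3 + 39·2 + 32·5 = 343
C: 9·1 + 18·4 + 8·5 + 39·3 + 32·3 = 334
A: 9·2 + 18·5 + 8·2 + 39·1 + 32·1 = 195
E: 9·3 + 18·1 + 8·4 + 39·4 + 32·4 = 361
D: 9·4 + 18·3 + 8·1 + 39·5 + 32·2 = 357
E has the highest Borda score (361).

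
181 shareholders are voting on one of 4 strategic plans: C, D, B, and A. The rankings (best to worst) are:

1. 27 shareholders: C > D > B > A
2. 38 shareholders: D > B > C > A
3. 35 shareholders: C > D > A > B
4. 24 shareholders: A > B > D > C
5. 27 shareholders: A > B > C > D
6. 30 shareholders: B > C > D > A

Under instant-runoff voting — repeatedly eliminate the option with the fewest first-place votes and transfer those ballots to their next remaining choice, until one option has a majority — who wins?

Round 1: C 62, D 38, B 30, A 51. Eliminate B.
Round 2: C 92, D 38, A 51. C has a majority.

C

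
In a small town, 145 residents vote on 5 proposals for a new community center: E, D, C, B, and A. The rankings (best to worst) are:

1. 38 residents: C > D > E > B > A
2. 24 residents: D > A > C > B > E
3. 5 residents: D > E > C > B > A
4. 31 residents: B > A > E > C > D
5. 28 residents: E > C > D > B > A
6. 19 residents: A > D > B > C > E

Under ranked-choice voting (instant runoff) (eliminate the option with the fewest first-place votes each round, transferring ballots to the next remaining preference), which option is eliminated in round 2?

Round 1: E 28, D 29, C 38, B 31, A 19. Eliminate A.
Round 2: E 28, D 48, C 38, B 31. Eliminate E.

E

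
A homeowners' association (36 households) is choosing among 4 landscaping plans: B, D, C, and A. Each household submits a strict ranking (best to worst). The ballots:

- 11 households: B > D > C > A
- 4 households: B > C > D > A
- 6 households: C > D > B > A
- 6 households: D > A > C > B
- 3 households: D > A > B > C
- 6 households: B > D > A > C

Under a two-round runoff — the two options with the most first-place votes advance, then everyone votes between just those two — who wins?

B

Round 1 first-place votes: B 21, D 9, C 6, A 0.
B and D advance.
Runoff: B is preferred to D by 21 voters; D by 15.
B wins the runoff.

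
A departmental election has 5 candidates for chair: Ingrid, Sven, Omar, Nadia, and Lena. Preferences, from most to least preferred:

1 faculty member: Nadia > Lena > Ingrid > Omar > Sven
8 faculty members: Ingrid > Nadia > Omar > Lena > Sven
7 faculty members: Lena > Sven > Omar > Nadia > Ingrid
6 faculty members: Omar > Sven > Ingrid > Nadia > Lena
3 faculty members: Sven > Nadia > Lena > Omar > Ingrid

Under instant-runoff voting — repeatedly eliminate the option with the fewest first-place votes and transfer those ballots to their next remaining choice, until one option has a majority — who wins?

Ingrid

Round 1: Ingrid 8, Sven 3, Omar 6, Nadia 1, Lena 7. Eliminate Nadia.
Round 2: Ingrid 8, Sven 3, Omar 6, Lena 8. Eliminate Sven.
Round 3: Ingrid 8, Omar 6, Lena 11. Eliminate Omar.
Round 4: Ingrid 14, Lena 11. Ingrid has a majority.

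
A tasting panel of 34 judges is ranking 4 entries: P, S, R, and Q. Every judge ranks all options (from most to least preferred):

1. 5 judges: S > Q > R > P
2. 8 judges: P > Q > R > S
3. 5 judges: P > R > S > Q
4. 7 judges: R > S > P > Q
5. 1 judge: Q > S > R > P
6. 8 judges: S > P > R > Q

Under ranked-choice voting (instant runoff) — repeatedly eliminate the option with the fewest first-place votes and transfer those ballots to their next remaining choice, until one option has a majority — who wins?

Round 1: P 13, S 13, R 7, Q 1. Eliminate Q.
Round 2: P 13, S 14, R 7. Eliminate R.
Round 3: P 13, S 21. S has a majority.

S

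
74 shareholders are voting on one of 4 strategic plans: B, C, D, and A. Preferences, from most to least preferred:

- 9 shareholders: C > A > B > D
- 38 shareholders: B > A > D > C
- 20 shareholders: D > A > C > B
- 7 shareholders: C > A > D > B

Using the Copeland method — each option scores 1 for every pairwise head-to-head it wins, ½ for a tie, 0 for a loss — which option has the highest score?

B

B: beats C, D, and A → score 3.
C: loses to B, D, and A → score 0.
D: beats C; loses to B and A → score 1.
A: beats C and D; loses to B → score 2.
B has the best pairwise record.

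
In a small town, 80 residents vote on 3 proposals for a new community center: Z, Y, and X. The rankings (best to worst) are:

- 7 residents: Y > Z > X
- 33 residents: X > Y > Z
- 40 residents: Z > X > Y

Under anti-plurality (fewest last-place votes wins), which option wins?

X

Last-place votes: Z 33, Y 40, X 7.
X is ranked last by the fewest voters, so X wins.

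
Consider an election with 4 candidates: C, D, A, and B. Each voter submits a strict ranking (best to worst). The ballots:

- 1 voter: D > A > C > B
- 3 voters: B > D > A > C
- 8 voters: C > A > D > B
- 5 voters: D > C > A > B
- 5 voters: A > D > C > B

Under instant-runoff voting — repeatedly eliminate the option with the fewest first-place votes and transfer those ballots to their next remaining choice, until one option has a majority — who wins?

D

Round 1: C 8, D 6, A 5, B 3. Eliminate B.
Round 2: C 8, D 9, A 5. Eliminate A.
Round 3: C 8, D 14. D has a majority.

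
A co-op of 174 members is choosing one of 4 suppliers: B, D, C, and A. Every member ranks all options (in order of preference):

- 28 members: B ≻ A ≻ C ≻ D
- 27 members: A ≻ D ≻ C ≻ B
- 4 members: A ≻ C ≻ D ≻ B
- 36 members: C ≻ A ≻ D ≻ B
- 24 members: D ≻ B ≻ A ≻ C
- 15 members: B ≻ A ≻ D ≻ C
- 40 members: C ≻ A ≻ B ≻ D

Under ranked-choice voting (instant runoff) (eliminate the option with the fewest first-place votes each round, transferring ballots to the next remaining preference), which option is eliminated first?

Round 1: B 43, D 24, C 76, A 31. Eliminate D.

D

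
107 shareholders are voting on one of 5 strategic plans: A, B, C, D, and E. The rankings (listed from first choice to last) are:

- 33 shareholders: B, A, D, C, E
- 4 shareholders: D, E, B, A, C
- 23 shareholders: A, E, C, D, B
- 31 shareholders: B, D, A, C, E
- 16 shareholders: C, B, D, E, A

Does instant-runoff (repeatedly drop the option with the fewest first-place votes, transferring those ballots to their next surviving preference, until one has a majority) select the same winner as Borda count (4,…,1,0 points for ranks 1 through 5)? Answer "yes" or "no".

yes

Instant-runoff — R1 A 23, B 64, C 16, D 4, E 0 (B winner). Winner: B.
Borda — scores: A 257, B 312, C 174, D 230, E 97. Winner: B.
The two methods agree.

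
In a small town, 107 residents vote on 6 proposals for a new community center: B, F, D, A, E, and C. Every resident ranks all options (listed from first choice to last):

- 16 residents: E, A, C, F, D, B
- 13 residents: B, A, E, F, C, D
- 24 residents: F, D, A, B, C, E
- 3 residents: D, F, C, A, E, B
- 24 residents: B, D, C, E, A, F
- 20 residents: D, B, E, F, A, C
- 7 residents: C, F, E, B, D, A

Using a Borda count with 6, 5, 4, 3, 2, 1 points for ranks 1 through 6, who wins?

D

B: 16·1 + 13·6 + 24·3 + 3·1 + 24·6 + 20·5 + 7·3 = 434
F: 16·3 + 13·3 + 24·6 + 3·5 + 24·1 + 20·3 + 7·5 = 365
D: 16·2 + 13·1 + 24·5 + 3·6 + 24·5 + 20·6 + 7·2 = 437
A: 16·5 + 13·5 + 24·4 + 3·3 + 24·2 + 20·2 + 7·1 = 345
E: 16·6 + 13·4 + 24·1 + 3·2 + 24·3 + 20·4 + 7·4 = 358
C: 16·4 + 13·2 + 24·2 + 3·4 + 24·4 + 20·1 + 7·6 = 308
D has the highest Borda score (437).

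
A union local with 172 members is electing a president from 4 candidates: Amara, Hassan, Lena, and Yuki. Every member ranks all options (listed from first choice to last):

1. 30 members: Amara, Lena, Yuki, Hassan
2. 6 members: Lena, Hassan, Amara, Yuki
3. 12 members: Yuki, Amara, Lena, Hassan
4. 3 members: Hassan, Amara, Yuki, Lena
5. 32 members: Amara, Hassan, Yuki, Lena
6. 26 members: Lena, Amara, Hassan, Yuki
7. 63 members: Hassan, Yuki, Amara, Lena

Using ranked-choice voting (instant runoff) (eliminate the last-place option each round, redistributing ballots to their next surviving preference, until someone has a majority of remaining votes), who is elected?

Round 1: Amara 62, Hassan 66, Lena 32, Yuki 12. Eliminate Yuki.
Round 2: Amara 74, Hassan 66, Lena 32. Eliminate Lena.
Round 3: Amara 100, Hassan 72. Amara has a majority.

Amara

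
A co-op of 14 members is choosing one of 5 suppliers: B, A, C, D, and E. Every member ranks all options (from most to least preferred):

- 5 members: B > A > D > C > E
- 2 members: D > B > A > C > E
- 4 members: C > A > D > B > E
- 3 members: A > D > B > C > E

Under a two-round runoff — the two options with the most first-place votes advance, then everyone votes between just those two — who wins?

Round 1 first-place votes: B 5, A 3, C 4, D 2, E 0.
B and C advance.
Runoff: B is preferred to C by 10 voters; C by 4.
B wins the runoff.

B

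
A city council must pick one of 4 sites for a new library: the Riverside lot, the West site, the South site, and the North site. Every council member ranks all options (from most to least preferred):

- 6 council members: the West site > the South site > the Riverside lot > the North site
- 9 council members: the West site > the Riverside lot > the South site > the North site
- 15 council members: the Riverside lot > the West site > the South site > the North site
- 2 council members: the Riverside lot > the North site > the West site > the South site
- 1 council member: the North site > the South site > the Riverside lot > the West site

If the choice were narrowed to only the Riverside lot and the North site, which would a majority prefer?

the Riverside lot

Voters preferring the Riverside lot to the North site: 32; preferring the North site to the Riverside lot: 1.
the Riverside lot wins the head-to-head.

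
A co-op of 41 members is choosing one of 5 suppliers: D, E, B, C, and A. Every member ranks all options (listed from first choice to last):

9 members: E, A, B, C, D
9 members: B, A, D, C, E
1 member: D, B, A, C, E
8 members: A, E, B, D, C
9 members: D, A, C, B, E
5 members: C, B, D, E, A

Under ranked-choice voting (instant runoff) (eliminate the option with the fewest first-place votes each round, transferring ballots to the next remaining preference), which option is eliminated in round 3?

D

Round 1: D 10, E 9, B 9, C 5, A 8. Eliminate C.
Round 2: D 10, E 9, B 14, A 8. Eliminate A.
Round 3: D 10, E 17, B 14. Eliminate D.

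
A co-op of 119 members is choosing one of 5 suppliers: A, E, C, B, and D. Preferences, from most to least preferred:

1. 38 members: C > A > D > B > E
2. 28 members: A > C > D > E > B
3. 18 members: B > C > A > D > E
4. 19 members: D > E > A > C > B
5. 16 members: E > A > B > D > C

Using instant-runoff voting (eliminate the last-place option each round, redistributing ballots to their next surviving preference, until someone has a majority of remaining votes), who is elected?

A

Round 1: A 28, E 16, C 38, B 18, D 19. Eliminate E.
Round 2: A 44, C 38, B 18, D 19. Eliminate B.
Round 3: A 44, C 56, D 19. Eliminate D.
Round 4: A 63, C 56. A has a majority.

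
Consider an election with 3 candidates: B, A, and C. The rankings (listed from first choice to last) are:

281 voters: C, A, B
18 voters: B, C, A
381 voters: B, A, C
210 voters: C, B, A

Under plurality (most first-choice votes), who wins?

C

First-place votes: B 399, A 0, C 491.
C has the most first-place votes.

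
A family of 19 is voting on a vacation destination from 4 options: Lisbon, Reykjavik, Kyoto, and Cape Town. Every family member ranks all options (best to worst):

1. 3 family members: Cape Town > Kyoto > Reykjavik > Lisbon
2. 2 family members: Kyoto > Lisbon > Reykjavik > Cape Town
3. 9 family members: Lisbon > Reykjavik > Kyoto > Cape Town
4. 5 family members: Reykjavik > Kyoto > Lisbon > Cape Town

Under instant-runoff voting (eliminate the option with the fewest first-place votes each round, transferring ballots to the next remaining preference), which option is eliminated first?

Kyoto

Round 1: Lisbon 9, Reykjavik 5, Kyoto 2, Cape Town 3. Eliminate Kyoto.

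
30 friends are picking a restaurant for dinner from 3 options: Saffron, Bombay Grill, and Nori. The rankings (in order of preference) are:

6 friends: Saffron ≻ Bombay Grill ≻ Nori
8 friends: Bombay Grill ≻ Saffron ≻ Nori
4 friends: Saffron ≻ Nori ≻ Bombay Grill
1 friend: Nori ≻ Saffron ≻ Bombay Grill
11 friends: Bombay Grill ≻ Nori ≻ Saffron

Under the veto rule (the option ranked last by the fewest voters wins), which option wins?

Bombay Grill

Last-place votes: Saffron 11, Bombay Grill 5, Nori 14.
Bombay Grill is ranked last by the fewest voters, so Bombay Grill wins.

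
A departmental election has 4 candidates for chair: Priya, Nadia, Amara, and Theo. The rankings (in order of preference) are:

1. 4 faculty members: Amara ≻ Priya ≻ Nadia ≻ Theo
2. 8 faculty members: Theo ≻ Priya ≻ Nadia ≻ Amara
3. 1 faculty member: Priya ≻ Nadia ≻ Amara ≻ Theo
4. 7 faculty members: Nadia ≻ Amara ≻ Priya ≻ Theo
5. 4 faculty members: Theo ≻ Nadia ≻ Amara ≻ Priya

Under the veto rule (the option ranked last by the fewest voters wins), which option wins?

Nadia

Last-place votes: Priya 4, Nadia 0, Amara 8, Theo 12.
Nadia is ranked last by the fewest voters, so Nadia wins.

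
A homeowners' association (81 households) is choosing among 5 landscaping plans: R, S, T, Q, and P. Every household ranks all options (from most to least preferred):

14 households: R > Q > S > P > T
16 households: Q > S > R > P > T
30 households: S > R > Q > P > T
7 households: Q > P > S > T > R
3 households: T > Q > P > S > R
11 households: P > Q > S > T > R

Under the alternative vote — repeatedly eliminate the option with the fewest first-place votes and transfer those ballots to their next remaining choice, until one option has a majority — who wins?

Round 1: R 14, S 30, T 3, Q 23, P 11. Eliminate T.
Round 2: R 14, S 30, Q 26, P 11. Eliminate P.
Round 3: R 14, S 30, Q 37. Eliminate R.
Round 4: S 30, Q 51. Q has a majority.

Q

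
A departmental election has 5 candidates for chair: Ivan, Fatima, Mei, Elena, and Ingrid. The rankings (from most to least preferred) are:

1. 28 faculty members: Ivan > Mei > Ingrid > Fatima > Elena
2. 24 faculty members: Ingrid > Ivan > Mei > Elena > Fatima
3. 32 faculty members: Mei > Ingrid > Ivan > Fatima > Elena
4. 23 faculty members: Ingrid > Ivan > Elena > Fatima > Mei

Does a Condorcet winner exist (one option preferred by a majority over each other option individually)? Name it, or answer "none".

none

Checking pairwise contests:
Ingrid beats Ivan 79–28.
Ivan beats Fatima 107–0.
Ivan beats Mei 75–32.
Ivan beats Elena 107–0.
Mei beats Ingrid 60–47.
Every option loses at least one head-to-head, so there is no Condorcet winner.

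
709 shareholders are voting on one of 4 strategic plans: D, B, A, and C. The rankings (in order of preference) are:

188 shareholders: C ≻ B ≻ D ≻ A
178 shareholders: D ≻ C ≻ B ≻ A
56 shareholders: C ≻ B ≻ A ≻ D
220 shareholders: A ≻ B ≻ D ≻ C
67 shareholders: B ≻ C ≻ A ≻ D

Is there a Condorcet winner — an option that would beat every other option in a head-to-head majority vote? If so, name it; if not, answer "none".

none

Checking pairwise contests:
B beats D 531–178.
C beats B 422–287.
D beats A 366–343.
D beats C 398–311.
Every option loses at least one head-to-head, so there is no Condorcet winner.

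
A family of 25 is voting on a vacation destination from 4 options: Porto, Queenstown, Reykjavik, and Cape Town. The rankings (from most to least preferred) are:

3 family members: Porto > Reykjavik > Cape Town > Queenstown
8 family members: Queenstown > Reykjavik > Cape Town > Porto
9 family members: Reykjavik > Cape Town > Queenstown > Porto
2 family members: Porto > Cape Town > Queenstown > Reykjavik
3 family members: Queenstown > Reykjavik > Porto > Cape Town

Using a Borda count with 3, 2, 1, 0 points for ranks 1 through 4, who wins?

Reykjavik

Porto: 3·3 + 8·0 + 9·0 + 2·3 + 3·1 = 18
Queenstown: 3·0 + 8·3 + 9·1 + 2·1 + 3·3 = 44
Reykjavik: 3·2 + 8·2 + 9·3 + 2·0 + 3·2 = 55
Cape Town: 3·1 + 8·1 + 9·2 + 2·2 + 3·0 = 33
Reykjavik has the highest Borda score (55).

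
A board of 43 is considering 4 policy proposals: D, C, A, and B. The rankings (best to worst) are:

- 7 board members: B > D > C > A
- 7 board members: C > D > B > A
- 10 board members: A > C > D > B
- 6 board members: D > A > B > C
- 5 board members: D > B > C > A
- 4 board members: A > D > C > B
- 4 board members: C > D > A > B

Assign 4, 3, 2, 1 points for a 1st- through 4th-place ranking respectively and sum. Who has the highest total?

D

D: 7·3 + 7·3 + 10·2 + 6·4 + 5·4 + 4·3 + 4·3 = 130
C: 7·2 + 7·4 + 10·3 + 6·1 + 5·2 + 4·2 + 4·4 = 112
A: 7·1 + 7·1 + 10·4 + 6·3 + 5·1 + 4·4 + 4·2 = 101
B: 7·4 + 7·2 + 10·1 + 6·2 + 5·3 + 4·1 + 4·1 = 87
D has the highest Borda score (130).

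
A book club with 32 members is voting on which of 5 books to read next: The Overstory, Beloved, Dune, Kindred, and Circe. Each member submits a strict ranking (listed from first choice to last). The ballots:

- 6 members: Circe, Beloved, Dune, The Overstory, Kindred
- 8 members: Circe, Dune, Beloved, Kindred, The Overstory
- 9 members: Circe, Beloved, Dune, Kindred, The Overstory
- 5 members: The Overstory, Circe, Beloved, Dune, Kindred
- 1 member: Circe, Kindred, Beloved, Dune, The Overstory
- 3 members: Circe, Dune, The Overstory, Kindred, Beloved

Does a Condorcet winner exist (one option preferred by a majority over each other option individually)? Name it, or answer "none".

Circe vs The Overstory: 27–5 for Circe.
Circe vs Beloved: 32–0 for Circe.
Circe vs Dune: 32–0 for Circe.
Circe vs Kindred: 32–0 for Circe.
Circe beats every other option head-to-head.

Circe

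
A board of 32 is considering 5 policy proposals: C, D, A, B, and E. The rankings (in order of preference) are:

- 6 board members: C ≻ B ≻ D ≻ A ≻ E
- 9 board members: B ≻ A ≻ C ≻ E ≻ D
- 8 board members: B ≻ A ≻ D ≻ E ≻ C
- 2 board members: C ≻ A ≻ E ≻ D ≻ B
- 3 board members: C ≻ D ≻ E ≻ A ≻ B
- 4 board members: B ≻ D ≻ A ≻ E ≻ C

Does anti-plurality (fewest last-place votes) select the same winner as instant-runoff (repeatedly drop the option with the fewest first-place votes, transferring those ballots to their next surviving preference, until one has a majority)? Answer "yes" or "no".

no

Anti-plurality — last-place votes: C 12, D 9, A 0, B 5, E 6. Winner: A.
Instant-runoff — R1 C 11, D 0, A 0, B 21, E 0 (B winner). Winner: B.
The two methods disagree.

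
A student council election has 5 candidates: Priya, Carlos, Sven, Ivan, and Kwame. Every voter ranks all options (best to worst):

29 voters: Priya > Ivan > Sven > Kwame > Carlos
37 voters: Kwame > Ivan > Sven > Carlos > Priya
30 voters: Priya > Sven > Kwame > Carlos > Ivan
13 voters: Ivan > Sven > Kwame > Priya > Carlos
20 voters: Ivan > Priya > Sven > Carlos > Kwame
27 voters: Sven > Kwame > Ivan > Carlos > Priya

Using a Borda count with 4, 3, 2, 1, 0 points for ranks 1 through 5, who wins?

Priya: 29·4 + 37·0 + 30·4 + 13·1 + 20·3 + 27·0 = 309
Carlos: 29·0 + 37·1 + 30·1 + 13·0 + 20·1 + 27·1 = 114
Sven: 29·2 + 37·2 + 30·3 + 13·3 + 20·2 + 27·4 = 409
Ivan: 29·3 + 37·3 + 30·0 + 13·4 + 20·4 + 27·2 = 384
Kwame: 29·1 + 37·4 + 30·2 + 13·2 + 20·0 + 27·3 = 344
Sven has the highest Borda score (409).

Sven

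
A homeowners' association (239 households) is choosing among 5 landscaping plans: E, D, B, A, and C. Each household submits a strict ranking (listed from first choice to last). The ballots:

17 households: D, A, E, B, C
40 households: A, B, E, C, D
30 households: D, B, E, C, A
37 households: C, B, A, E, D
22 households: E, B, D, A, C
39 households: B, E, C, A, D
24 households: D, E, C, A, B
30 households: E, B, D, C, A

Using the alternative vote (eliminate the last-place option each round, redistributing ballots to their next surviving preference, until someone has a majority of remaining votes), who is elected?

Round 1: E 52, D 71, B 39, A 40, C 37. Eliminate C.
Round 2: E 52, D 71, B 76, A 40. Eliminate A.
Round 3: E 52, D 71, B 116. Eliminate E.
Round 4: D 71, B 168. B has a majority.

B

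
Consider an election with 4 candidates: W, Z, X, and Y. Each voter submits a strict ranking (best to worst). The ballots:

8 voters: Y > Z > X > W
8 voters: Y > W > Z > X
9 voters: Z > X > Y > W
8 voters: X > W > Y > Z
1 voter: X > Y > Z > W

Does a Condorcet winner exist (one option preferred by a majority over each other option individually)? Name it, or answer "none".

none

Checking pairwise contests:
Z beats W 18–16.
Y beats Z 25–9.
Z beats X 25–9.
X beats Y 18–16.
Every option loses at least one head-to-head, so there is no Condorcet winner.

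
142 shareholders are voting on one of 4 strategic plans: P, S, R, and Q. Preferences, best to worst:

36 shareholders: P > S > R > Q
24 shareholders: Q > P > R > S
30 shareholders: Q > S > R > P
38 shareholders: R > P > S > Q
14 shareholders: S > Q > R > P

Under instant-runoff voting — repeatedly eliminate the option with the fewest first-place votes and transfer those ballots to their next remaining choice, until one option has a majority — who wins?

Round 1: P 36, S 14, R 38, Q 54. Eliminate S.
Round 2: P 36, R 38, Q 68. Eliminate P.
Round 3: R 74, Q 68. R has a majority.

R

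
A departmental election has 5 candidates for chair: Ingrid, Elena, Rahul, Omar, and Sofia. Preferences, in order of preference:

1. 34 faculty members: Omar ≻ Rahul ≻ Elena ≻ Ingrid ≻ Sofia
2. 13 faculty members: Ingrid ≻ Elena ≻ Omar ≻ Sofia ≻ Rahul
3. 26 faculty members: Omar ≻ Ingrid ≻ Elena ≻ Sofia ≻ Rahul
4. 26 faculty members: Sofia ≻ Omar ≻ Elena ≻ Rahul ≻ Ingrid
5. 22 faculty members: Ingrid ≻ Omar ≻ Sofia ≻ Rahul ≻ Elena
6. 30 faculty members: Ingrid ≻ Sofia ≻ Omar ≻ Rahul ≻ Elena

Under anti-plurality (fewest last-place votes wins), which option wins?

Omar

Last-place votes: Ingrid 26, Elena 52, Rahul 39, Omar 0, Sofia 34.
Omar is ranked last by the fewest voters, so Omar wins.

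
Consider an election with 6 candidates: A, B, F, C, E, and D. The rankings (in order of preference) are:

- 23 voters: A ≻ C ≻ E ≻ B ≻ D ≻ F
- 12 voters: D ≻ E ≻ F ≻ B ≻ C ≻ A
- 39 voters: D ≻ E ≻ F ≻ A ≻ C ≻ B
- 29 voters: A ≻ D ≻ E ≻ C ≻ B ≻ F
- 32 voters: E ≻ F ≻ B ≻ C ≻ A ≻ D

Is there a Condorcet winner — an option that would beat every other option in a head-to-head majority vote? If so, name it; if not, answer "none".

Checking pairwise contests:
F beats A 83–52.
A beats B 91–44.
E beats F 135–0.
A beats C 91–44.
D beats E 80–55.
A beats D 84–51.
Every option loses at least one head-to-head, so there is no Condorcet winner.

none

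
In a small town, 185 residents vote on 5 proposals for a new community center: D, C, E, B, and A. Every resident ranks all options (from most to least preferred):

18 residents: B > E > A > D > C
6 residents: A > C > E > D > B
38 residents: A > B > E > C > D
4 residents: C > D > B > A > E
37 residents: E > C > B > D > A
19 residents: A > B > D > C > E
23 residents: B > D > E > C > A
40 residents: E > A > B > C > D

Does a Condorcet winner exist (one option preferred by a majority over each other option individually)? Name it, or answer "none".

Checking pairwise contests:
C beats D 125–60.
E beats C 156–29.
B beats E 102–83.
A beats B 103–82.
E beats A 118–67.
Every option loses at least one head-to-head, so there is no Condorcet winner.

none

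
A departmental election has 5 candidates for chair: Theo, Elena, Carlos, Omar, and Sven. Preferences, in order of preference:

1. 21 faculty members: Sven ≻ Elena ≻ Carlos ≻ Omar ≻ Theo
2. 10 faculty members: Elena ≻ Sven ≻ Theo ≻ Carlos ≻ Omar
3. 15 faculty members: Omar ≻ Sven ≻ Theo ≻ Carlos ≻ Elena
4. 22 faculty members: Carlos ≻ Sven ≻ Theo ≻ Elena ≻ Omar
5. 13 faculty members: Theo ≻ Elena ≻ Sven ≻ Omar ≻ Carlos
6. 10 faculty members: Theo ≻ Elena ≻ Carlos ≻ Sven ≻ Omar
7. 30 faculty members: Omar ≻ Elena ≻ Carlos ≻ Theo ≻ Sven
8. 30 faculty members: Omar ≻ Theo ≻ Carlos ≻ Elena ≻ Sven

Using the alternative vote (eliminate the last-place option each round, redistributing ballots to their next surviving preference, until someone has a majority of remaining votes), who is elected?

Sven

Round 1: Theo 23, Elena 10, Carlos 22, Omar 75, Sven 21. Eliminate Elena.
Round 2: Theo 23, Carlos 22, Omar 75, Sven 31. Eliminate Carlos.
Round 3: Theo 23, Omar 75, Sven 53. Eliminate Theo.
Round 4: Omar 75, Sven 76. Sven has a majority.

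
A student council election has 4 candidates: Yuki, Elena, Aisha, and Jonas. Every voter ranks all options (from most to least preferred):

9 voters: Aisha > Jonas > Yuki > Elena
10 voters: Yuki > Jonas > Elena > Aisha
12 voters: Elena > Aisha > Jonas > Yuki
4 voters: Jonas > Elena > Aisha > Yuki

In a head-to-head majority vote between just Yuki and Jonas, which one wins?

Voters preferring Yuki to Jonas: 10; preferring Jonas to Yuki: 25.
Jonas wins the head-to-head.

Jonas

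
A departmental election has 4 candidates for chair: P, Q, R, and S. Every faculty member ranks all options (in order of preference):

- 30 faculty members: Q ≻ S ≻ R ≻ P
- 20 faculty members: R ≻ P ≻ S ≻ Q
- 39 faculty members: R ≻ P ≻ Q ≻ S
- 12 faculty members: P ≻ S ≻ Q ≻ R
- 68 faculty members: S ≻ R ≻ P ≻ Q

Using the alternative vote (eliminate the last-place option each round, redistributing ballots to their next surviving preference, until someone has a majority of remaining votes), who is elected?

S

Round 1: P 12, Q 30, R 59, S 68. Eliminate P.
Round 2: Q 30, R 59, S 80. Eliminate Q.
Round 3: R 59, S 110. S has a majority.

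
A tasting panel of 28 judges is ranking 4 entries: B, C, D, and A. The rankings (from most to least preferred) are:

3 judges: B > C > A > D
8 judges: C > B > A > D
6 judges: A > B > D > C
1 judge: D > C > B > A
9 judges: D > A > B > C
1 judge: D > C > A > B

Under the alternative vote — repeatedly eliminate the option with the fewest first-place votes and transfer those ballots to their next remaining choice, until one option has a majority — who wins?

D

Round 1: B 3, C 8, D 11, A 6. Eliminate B.
Round 2: C 11, D 11, A 6. Eliminate A.
Round 3: C 11, D 17. D has a majority.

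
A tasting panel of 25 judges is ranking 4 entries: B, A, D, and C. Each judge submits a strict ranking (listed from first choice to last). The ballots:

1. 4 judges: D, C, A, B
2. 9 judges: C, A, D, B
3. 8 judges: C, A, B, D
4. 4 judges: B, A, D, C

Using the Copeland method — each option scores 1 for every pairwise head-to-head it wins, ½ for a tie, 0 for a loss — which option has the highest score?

B: loses to A, D, and C → score 0.
A: beats B and D; loses to C → score 2.
D: beats B; loses to A and C → score 1.
C: beats B, A, and D → score 3.
C has the best pairwise record.

C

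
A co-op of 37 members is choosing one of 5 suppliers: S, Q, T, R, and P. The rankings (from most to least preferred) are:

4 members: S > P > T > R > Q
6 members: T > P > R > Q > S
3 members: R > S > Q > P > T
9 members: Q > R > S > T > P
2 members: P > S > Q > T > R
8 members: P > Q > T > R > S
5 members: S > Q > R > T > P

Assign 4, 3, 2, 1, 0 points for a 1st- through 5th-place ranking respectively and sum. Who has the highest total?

S: 4·4 + 6·0 + 3·3 + 9·2 + 2·3 + 8·0 + 5·4 = 69
Q: 4·0 + 6·1 + 3·2 + 9·4 + 2·2 + 8·3 + 5·3 = 91
T: 4·2 + 6·4 + 3·0 + 9·1 + 2·1 + 8·2 + 5·1 = 64
R: 4·1 + 6·2 + 3·4 + 9·3 + 2·0 + 8·1 + 5·2 = 73
P: 4·3 + 6·3 + 3·1 + 9·0 + 2·4 + 8·4 + 5·0 = 73
Q has the highest Borda score (91).

Q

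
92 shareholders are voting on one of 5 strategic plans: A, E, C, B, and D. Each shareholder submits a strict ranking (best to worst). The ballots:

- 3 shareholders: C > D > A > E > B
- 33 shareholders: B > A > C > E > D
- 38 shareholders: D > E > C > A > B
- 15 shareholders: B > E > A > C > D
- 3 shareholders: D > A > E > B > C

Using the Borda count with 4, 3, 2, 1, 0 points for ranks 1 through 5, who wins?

A: 3·2 + 33·3 + 38·1 + 15·2 + 3·3 = 182
E: 3·1 + 33·1 + 38·3 + 15·3 + 3·2 = 201
C: 3·4 + 33·2 + 38·2 + 15·1 + 3·0 = 169
B: 3·0 + 33·4 + 38·0 + 15·4 + 3·1 = 195
D: 3·3 + 33·0 + 38·4 + 15·0 + 3·4 = 173
E has the highest Borda score (201).

E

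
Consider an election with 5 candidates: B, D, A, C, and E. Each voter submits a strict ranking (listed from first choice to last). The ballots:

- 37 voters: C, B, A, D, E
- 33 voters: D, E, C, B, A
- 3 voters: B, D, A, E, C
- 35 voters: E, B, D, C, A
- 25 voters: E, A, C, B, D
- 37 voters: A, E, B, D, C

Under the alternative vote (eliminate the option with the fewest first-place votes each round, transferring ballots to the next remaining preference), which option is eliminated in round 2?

D

Round 1: B 3, D 33, A 37, C 37, E 60. Eliminate B.
Round 2: D 36, A 37, C 37, E 60. Eliminate D.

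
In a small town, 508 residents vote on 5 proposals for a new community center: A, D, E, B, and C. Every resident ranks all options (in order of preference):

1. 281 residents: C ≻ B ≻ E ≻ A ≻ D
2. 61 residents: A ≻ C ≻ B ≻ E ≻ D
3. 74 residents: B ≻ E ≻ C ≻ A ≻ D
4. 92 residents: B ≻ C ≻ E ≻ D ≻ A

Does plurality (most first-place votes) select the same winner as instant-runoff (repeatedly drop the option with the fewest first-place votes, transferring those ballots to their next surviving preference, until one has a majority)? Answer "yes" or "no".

yes

Plurality — first-place votes: A 61, D 0, E 0, B 166, C 281. Winner: C.
Instant-runoff — R1 A 61, D 0, E 0, B 166, C 281 (C winner). Winner: C.
The two methods agree.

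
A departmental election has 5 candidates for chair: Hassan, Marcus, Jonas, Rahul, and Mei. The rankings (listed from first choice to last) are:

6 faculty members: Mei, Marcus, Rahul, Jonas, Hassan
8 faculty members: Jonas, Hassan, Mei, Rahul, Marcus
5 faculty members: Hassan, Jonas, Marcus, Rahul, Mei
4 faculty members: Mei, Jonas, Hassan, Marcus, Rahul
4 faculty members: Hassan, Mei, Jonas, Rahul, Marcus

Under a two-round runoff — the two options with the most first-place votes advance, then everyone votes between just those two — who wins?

Round 1 first-place votes: Hassan 9, Marcus 0, Jonas 8, Rahul 0, Mei 10.
Mei and Hassan advance.
Runoff: Mei is preferred to Hassan by 10 voters; Hassan by 17.
Hassan wins the runoff.

Hassan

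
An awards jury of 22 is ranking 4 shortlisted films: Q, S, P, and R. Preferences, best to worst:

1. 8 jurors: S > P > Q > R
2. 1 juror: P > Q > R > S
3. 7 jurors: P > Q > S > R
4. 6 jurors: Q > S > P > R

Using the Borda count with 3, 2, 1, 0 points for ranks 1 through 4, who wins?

Q: 8·1 + 1·2 + 7·2 + 6·3 = 42
S: 8·3 + 1·0 + 7·1 + 6·2 = 43
P: 8·2 + 1·3 + 7·3 + 6·1 = 46
R: 8·0 + 1·1 + 7·0 + 6·0 = 1
P has the highest Borda score (46).

P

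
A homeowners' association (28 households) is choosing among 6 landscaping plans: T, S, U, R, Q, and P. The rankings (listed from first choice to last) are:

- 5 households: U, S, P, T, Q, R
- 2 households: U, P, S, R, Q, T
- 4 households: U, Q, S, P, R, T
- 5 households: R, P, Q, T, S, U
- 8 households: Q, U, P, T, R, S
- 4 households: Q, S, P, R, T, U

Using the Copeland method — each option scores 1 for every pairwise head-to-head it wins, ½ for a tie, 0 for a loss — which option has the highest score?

Q

T: loses to S, U, R, Q, and P → score 0.
S: beats T and R; loses to U, Q, and P → score 2.
U: beats T, S, R, and P; loses to Q → score 4.
R: beats T; loses to S, U, Q, and P → score 1.
Q: beats T, S, U, R, and P → score 5.
P: beats T, S, and R; loses to U and Q → score 3.
Q has the best pairwise record.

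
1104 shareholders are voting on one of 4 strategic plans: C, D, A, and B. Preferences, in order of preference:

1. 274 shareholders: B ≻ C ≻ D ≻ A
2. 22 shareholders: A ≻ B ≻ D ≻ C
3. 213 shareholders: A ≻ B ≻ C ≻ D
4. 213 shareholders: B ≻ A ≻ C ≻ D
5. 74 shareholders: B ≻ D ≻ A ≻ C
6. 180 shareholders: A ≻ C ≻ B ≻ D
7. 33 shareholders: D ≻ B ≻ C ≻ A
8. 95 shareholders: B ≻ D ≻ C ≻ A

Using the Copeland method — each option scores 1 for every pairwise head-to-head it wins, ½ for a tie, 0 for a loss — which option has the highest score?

C: beats D; loses to A and B → score 1.
D: loses to C, A, and B → score 0.
A: beats C and D; loses to B → score 2.
B: beats C, D, and A → score 3.
B has the best pairwise record.

B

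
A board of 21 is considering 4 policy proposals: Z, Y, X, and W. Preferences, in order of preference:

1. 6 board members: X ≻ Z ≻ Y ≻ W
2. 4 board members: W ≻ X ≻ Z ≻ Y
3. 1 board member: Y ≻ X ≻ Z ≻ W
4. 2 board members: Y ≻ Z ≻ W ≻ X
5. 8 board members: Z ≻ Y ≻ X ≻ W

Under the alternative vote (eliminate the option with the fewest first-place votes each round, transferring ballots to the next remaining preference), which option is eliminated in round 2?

W

Round 1: Z 8, Y 3, X 6, W 4. Eliminate Y.
Round 2: Z 10, X 7, W 4. Eliminate W.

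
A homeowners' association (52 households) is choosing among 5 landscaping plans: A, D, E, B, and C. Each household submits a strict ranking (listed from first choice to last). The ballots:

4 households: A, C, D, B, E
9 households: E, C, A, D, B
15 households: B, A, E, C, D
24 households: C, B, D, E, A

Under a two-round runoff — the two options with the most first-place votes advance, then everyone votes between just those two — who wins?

C

Round 1 first-place votes: A 4, D 0, E 9, B 15, C 24.
C and B advance.
Runoff: C is preferred to B by 37 voters; B by 15.
C wins the runoff.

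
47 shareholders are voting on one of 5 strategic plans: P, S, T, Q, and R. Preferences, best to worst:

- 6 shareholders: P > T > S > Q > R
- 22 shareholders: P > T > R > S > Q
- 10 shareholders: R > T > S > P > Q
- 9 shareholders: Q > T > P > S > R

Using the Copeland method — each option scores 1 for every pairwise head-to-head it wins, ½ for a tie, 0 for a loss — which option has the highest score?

P: beats S, T, Q, and R → score 4.
S: beats Q; loses to P, T, and R → score 1.
T: beats S, Q, and R; loses to P → score 3.
Q: loses to P, S, T, and R → score 0.
R: beats S and Q; loses to P and T → score 2.
P has the best pairwise record.

P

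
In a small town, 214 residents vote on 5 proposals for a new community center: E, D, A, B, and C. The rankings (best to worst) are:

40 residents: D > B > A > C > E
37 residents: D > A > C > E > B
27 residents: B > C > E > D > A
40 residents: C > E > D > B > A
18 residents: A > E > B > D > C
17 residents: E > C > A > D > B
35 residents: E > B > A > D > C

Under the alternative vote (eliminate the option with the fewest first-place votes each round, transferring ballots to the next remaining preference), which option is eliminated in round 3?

C

Round 1: E 52, D 77, A 18, B 27, C 40. Eliminate A.
Round 2: E 70, D 77, B 27, C 40. Eliminate B.
Round 3: E 70, D 77, C 67. Eliminate C.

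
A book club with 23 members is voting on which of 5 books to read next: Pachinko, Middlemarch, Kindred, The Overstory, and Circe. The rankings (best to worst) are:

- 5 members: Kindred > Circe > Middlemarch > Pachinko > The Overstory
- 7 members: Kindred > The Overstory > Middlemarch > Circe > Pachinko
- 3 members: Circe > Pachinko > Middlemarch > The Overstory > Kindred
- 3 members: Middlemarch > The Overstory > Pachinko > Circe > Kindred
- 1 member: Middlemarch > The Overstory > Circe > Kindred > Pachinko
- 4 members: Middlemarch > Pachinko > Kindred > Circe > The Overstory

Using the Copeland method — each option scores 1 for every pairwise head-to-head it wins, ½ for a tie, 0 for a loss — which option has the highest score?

Kindred

Pachinko: beats The Overstory; loses to Middlemarch, Kindred, and Circe → score 1.
Middlemarch: beats Pachinko, The Overstory, and Circe; loses to Kindred → score 3.
Kindred: beats Pachinko, Middlemarch, The Overstory, and Circe → score 4.
The Overstory: loses to Pachinko, Middlemarch, Kindred, and Circe → score 0.
Circe: beats Pachinko and The Overstory; loses to Middlemarch and Kindred → score 2.
Kindred has the best pairwise record.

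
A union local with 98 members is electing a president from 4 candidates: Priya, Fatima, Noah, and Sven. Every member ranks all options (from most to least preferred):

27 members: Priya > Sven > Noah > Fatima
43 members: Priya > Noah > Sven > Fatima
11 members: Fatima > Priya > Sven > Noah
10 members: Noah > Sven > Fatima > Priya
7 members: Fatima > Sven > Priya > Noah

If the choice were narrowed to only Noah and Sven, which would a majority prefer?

Voters preferring Noah to Sven: 53; preferring Sven to Noah: 45.
Noah wins the head-to-head.

Noah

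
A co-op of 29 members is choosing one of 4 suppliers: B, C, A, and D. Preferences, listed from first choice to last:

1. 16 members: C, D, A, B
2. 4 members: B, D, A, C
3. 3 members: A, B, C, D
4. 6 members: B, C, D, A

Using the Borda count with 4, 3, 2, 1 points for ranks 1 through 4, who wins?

C

B: 16·1 + 4·4 + 3·3 + 6·4 = 65
C: 16·4 + 4·1 + 3·2 + 6·3 = 92
A: 16·2 + 4·2 + 3·4 + 6·1 = 58
D: 16·3 + 4·3 + 3·1 + 6·2 = 75
C has the highest Borda score (92).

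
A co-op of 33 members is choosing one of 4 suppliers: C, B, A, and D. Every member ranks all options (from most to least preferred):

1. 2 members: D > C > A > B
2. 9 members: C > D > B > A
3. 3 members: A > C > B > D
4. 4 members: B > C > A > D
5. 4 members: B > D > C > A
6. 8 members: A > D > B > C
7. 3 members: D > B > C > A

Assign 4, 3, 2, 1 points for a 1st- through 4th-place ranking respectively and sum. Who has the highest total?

D

C: 2·3 + 9·4 + 3·3 + 4·3 + 4·2 + 8·1 + 3·2 = 85
B: 2·1 + 9·2 + 3·2 + 4·4 + 4·4 + 8·2 + 3·3 = 83
A: 2·2 + 9·1 + 3·4 + 4·2 + 4·1 + 8·4 + 3·1 = 72
D: 2·4 + 9·3 + 3·1 + 4·1 + 4·3 + 8·3 + 3·4 = 90
D has the highest Borda score (90).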